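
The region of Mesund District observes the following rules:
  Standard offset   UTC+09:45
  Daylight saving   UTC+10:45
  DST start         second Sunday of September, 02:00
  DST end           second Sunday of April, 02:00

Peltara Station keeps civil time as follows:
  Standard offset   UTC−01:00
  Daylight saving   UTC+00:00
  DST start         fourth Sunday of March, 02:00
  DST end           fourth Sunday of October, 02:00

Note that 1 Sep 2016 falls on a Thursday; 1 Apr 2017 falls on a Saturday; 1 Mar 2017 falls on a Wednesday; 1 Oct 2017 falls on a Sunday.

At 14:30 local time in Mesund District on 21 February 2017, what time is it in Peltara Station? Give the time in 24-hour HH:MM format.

02:45

1 September 2016 is a Thursday, so the first Sunday is September 4 and the second is September 11.
1 April 2017 is a Saturday, so the first Sunday is April 2 and the second is April 9.
21 February 2017 falls between 11 September 2016 and 9 April 2017, so daylight saving is in effect and Mesund District is at UTC+10:45.
14:30 Mesund District − 10h45m = 03:45 UTC.
1 March 2017 is a Wednesday, so the first Sunday is March 5 and the fourth is March 26.
1 October 2017 is a Sunday, so the first Sunday is October 1 and the fourth is October 22.
At the standard offset (UTC−01:00), 03:45 UTC − 1h = 02:45 Peltara Station standard time.
Daylight saving runs 26 March – 22 October; the standard-time date in Peltara Station, 21 February 2017, is outside that window, so Peltara Station is on standard time at UTC−01:00.
03:45 UTC − 1h = 02:45 Peltara Station.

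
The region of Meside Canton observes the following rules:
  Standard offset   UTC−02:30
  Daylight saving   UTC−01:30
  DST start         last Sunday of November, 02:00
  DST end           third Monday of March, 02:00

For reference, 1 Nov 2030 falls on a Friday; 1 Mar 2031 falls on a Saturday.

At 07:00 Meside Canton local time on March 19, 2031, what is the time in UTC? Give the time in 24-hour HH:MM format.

1 November 2030 is a Friday, so Sundays fall on 3, 10, 17, 24; the last is November 24.
1 March 2031 is a Saturday, so the first Monday is March 3 and the third is March 17.
Daylight saving runs 24 November 2030 – 17 March 2031; March 19, 2031 is outside that window, so Meside Canton is on standard time at UTC−02:30.
07:00 local + 2h30m = 09:30 UTC.

09:30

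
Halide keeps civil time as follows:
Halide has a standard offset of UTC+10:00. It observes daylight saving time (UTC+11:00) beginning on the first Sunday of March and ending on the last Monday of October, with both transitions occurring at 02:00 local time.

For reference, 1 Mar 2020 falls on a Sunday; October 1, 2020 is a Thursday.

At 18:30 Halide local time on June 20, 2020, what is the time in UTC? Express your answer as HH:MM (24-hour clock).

07:30

1 March 2020 is a Sunday, so the first Sunday is March 1.
1 October 2020 is a Thursday, so Mondays fall on 5, 12, 19, 26; the last is October 26.
June 20, 2020 lies within the daylight-saving period (1 March – 26 October), so Halide is on daylight time, UTC+11:00.
18:30 local − 11h = 07:30 UTC.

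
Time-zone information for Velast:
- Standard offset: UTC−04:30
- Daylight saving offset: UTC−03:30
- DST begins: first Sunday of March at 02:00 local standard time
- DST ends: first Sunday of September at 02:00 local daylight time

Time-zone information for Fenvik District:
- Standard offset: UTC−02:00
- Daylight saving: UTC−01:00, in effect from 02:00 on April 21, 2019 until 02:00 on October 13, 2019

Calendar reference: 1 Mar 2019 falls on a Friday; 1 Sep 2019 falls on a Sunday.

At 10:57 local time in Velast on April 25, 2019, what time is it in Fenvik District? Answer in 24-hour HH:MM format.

1 March 2019 is a Friday, so the first Sunday is March 3.
1 September 2019 is a Sunday, so the first Sunday is September 1.
April 25, 2019 lies within the daylight-saving period (3 March – 1 September), so Velast is on daylight time, UTC−03:30.
10:57 Velast + 3h30m = 14:27 UTC.
At the standard offset (UTC−02:00), 14:27 UTC − 2h = 12:27 Fenvik District standard time.
The standard-time date in Fenvik District, April 25, 2019, lies within the daylight-saving period (21 April – 13 October), so Fenvik District is on daylight time, UTC−01:00.
14:27 UTC − 1h = 13:27 Fenvik District.

13:27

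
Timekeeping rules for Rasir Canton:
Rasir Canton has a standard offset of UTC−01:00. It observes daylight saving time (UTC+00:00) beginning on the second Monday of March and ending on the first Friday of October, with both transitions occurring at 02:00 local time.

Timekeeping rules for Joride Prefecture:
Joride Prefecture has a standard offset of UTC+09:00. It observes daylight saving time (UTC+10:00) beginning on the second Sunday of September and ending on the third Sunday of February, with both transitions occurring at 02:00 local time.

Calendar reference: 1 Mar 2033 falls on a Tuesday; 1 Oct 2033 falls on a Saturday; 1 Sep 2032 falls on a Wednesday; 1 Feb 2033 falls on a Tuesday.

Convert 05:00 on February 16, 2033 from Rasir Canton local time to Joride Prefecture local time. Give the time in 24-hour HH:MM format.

1 March 2033 is a Tuesday, so the first Monday is March 7 and the second is March 14.
1 October 2033 is a Saturday, so the first Friday is October 7.
Daylight saving runs 14 March – 7 October; February 16, 2033 is outside that window, so Rasir Canton is on standard time at UTC−01:00.
05:00 Rasir Canton + 1h = 06:00 UTC.
1 September 2032 is a Wednesday, so the first Sunday is September 5 and the second is September 12.
1 February 2033 is a Tuesday, so the first Sunday is February 6 and the third is February 20.
At the standard offset (UTC+09:00), 06:00 UTC + 9h = 15:00 Joride Prefecture standard time.
Daylight saving runs 12 September 2032 – 20 February 2033; the standard-time date in Joride Prefecture, February 16, 2033, is inside that window, so Joride Prefecture is at UTC+10:00.
06:00 UTC + 10h = 16:00 Joride Prefecture.

16:00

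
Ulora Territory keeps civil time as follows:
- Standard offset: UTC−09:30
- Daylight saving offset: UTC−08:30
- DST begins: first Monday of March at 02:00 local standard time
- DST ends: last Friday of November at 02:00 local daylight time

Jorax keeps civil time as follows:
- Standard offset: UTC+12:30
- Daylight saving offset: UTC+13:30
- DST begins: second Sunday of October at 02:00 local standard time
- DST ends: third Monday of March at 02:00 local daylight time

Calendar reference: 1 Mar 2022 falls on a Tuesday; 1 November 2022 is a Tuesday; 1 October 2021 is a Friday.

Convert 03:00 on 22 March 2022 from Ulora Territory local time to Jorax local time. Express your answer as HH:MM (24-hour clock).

1 March 2022 is a Tuesday, so the first Monday is March 7.
1 November 2022 is a Tuesday, so Fridays fall on 4, 11, 18, 25; the last is November 25.
22 March 2022 falls between 7 March and 25 November, so daylight saving is in effect and Ulora Territory is at UTC−08:30.
03:00 Ulora Territory + 8h30m = 11:30 UTC.
1 October 2021 is a Friday, so the first Sunday is October 3 and the second is October 10.
1 March 2022 is a Tuesday, so the first Monday is March 7 and the third is March 21.
At the standard offset (UTC+12:30), 11:30 UTC + 12h30m = 00:00 Jorax standard time (rolling into the next day, 23 March 2022).
The standard-time date in Jorax, 23 March 2022, does not fall between 10 October 2021 and 21 March 2022, so daylight saving is not in effect and Jorax is at UTC+12:30.
11:30 UTC + 12h30m = 00:00 Jorax (rolling into the next day, 23 March 2022).

00:00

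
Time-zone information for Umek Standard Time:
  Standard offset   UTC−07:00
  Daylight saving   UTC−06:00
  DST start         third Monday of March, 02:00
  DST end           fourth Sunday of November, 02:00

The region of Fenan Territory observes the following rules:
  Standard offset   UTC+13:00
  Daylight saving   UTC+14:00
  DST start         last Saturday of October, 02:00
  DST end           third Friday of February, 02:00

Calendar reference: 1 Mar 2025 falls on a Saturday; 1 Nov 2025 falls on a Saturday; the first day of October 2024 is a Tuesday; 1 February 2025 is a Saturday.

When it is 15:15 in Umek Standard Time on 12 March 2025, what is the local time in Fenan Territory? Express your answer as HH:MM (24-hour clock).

1 March 2025 is a Saturday, so the first Monday is March 3 and the third is March 17.
1 November 2025 is a Saturday, so the first Sunday is November 2 and the fourth is November 23.
Daylight saving runs 17 March – 23 November; 12 March 2025 is outside that window, so Umek Standard Time is on standard time at UTC−07:00.
15:15 Umek Standard Time + 7h = 22:15 UTC.
1 October 2024 is a Tuesday, so Saturdays fall on 5, 12, 19, 26; the last is October 26.
1 February 2025 is a Saturday, so the first Friday is February 7 and the third is February 21.
At the standard offset (UTC+13:00), 22:15 UTC + 13h = 11:15 Fenan Territory standard time (rolling into the next day, 13 March 2025).
The standard-time date in Fenan Territory, 13 March 2025, is outside the daylight-saving period (26 October 2024 – 21 February 2025), so Fenan Territory is on standard time, UTC+13:00.
22:15 UTC + 13h = 11:15 Fenan Territory (rolling into the next day, 13 March 2025).

11:15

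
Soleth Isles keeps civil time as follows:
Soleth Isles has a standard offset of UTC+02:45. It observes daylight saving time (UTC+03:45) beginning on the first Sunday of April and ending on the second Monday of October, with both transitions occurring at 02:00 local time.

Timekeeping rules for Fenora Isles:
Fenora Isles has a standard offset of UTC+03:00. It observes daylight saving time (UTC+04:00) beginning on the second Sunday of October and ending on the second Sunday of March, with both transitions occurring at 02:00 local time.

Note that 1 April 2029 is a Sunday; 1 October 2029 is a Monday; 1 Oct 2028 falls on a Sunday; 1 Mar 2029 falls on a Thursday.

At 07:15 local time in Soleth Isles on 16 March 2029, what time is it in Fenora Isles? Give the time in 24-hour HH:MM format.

07:30

1 April 2029 is a Sunday, so the first Sunday is April 1.
1 October 2029 is a Monday, so the first Monday is October 1 and the second is October 8.
16 March 2029 does not fall between 1 April and 8 October, so daylight saving is not in effect and Soleth Isles is at UTC+02:45.
07:15 Soleth Isles − 2h45m = 04:30 UTC.
1 October 2028 is a Sunday, so the first Sunday is October 1 and the second is October 8.
1 March 2029 is a Thursday, so the first Sunday is March 4 and the second is March 11.
At the standard offset (UTC+03:00), 04:30 UTC + 3h = 07:30 Fenora Isles standard time.
The standard-time date in Fenora Isles, 16 March 2029, does not fall between 8 October 2028 and 11 March 2029, so daylight saving is not in effect and Fenora Isles is at UTC+03:00.
04:30 UTC + 3h = 07:30 Fenora Isles.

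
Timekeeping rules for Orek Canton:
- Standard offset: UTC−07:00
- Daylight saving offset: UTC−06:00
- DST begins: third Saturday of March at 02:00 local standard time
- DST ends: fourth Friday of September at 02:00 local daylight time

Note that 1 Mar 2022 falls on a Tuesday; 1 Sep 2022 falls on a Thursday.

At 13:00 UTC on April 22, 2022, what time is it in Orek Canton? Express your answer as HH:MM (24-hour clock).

1 March 2022 is a Tuesday, so the first Saturday is March 5 and the third is March 19.
1 September 2022 is a Thursday, so the first Friday is September 2 and the fourth is September 23.
At the standard offset (UTC−07:00), 13:00 UTC − 7h = 06:00 Orek Canton standard time.
The standard-time date in Orek Canton, April 22, 2022, lies within the daylight-saving period (19 March – 23 September), so Orek Canton is on daylight time, UTC−06:00.
13:00 UTC − 6h = 07:00 local.

07:00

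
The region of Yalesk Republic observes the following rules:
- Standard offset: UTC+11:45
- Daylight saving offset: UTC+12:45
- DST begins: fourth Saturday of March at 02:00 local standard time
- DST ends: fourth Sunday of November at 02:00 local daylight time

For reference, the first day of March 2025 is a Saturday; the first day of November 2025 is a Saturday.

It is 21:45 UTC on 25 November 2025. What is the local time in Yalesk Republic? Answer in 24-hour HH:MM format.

1 March 2025 is a Saturday, so the first Saturday is March 1 and the fourth is March 22.
1 November 2025 is a Saturday, so the first Sunday is November 2 and the fourth is November 23.
At the standard offset (UTC+11:45), 21:45 UTC + 11h45m = 09:30 Yalesk Republic standard time (rolling into the next day, 26 November 2025).
The standard-time date in Yalesk Republic, 26 November 2025, is outside the daylight-saving period (22 March – 23 November), so Yalesk Republic is on standard time, UTC+11:45.
21:45 UTC + 11h45m = 09:30 local (rolling into the next day, 26 November 2025).

09:30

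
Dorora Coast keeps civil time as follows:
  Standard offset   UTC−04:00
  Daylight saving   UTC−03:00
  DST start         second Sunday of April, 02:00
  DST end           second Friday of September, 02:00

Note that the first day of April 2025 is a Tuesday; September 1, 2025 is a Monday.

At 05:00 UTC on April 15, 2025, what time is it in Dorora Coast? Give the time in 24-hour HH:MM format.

02:00

1 April 2025 is a Tuesday, so the first Sunday is April 6 and the second is April 13.
1 September 2025 is a Monday, so the first Friday is September 5 and the second is September 12.
At the standard offset (UTC−04:00), 05:00 UTC − 4h = 01:00 Dorora Coast standard time.
Daylight saving runs 13 April – 12 September; the standard-time date in Dorora Coast, April 15, 2025, is inside that window, so Dorora Coast is at UTC−03:00.
05:00 UTC − 3h = 02:00 local.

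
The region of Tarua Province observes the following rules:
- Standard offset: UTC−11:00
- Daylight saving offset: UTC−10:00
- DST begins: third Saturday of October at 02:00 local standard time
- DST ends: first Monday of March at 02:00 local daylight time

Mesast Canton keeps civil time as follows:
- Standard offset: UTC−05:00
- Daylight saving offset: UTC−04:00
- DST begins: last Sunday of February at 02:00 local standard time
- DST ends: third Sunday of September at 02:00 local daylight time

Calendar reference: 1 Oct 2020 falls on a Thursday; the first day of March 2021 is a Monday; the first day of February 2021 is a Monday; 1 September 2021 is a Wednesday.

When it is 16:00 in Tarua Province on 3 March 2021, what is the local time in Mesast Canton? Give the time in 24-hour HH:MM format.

23:00

1 October 2020 is a Thursday, so the first Saturday is October 3 and the third is October 17.
1 March 2021 is a Monday, so the first Monday is March 1.
3 March 2021 does not fall between 17 October 2020 and 1 March 2021, so daylight saving is not in effect and Tarua Province is at UTC−11:00.
16:00 Tarua Province + 11h = 03:00 UTC (rolling into the next day, 4 March 2021).
1 February 2021 is a Monday, so Sundays fall on 7, 14, 21, 28; the last is February 28.
1 September 2021 is a Wednesday, so the first Sunday is September 5 and the third is September 19.
At the standard offset (UTC−05:00), 03:00 UTC − 5h = 22:00 Mesast Canton standard time (rolling into the previous day, 3 March 2021).
The standard-time date in Mesast Canton, 3 March 2021, lies within the daylight-saving period (28 February – 19 September), so Mesast Canton is on daylight time, UTC−04:00.
03:00 UTC − 4h = 23:00 Mesast Canton (rolling into the previous day, 3 March 2021).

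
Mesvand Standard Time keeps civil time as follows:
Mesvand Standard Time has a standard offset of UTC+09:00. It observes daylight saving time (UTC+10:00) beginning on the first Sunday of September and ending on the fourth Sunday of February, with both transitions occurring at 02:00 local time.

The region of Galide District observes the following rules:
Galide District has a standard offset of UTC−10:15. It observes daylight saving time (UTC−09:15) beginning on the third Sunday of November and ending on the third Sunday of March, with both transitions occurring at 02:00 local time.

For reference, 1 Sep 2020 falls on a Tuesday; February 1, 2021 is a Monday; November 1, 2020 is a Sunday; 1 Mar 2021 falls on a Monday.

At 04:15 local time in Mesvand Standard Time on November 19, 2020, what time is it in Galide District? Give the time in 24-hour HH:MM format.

1 September 2020 is a Tuesday, so the first Sunday is September 6.
1 February 2021 is a Monday, so the first Sunday is February 7 and the fourth is February 28.
Daylight saving runs 6 September 2020 – 28 February 2021; November 19, 2020 is inside that window, so Mesvand Standard Time is at UTC+10:00.
04:15 Mesvand Standard Time − 10h = 18:15 UTC (rolling into the previous day, 18 November 2020).
1 November 2020 is a Sunday, so the first Sunday is November 1 and the third is November 15.
1 March 2021 is a Monday, so the first Sunday is March 7 and the third is March 21.
At the standard offset (UTC−10:15), 18:15 UTC − 10h15m = 08:00 Galide District standard time.
The standard-time date in Galide District, November 18, 2020, lies within the daylight-saving period (15 November 2020 – 21 March 2021), so Galide District is on daylight time, UTC−09:15.
18:15 UTC − 9h15m = 09:00 Galide District.

09:00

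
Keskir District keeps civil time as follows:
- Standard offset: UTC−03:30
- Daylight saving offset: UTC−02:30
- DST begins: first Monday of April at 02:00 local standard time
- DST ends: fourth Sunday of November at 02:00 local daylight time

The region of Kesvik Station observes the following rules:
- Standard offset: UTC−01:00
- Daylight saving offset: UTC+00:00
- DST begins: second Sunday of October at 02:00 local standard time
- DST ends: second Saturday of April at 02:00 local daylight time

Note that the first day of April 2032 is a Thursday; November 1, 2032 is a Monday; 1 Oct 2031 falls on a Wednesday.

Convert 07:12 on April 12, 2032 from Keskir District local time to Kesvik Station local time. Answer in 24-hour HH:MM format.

08:42

1 April 2032 is a Thursday, so the first Monday is April 5.
1 November 2032 is a Monday, so the first Sunday is November 7 and the fourth is November 28.
April 12, 2032 lies within the daylight-saving period (5 April – 28 November), so Keskir District is on daylight time, UTC−02:30.
07:12 Keskir District + 2h30m = 09:42 UTC.
1 October 2031 is a Wednesday, so the first Sunday is October 5 and the second is October 12.
1 April 2032 is a Thursday, so the first Saturday is April 3 and the second is April 10.
At the standard offset (UTC−01:00), 09:42 UTC − 1h = 08:42 Kesvik Station standard time.
The standard-time date in Kesvik Station, April 12, 2032, does not fall between 12 October 2031 and 10 April 2032, so daylight saving is not in effect and Kesvik Station is at UTC−01:00.
09:42 UTC − 1h = 08:42 Kesvik Station.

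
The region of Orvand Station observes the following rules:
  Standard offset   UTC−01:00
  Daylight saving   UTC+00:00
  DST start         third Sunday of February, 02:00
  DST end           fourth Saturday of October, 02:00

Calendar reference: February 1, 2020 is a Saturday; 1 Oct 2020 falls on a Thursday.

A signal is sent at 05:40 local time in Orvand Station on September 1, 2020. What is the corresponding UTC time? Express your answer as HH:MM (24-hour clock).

1 February 2020 is a Saturday, so the first Sunday is February 2 and the third is February 16.
1 October 2020 is a Thursday, so the first Saturday is October 3 and the fourth is October 24.
September 1, 2020 falls between 16 February and 24 October, so daylight saving is in effect and Orvand Station is at UTC+00:00.
05:40 local − 0h = 05:40 UTC.

05:40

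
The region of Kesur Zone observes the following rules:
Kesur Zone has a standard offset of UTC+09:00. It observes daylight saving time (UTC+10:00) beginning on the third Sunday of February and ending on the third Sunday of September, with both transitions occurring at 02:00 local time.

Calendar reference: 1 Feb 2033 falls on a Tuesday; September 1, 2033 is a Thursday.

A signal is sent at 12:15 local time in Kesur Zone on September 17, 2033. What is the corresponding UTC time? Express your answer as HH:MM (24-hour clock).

1 February 2033 is a Tuesday, so the first Sunday is February 6 and the third is February 20.
1 September 2033 is a Thursday, so the first Sunday is September 4 and the third is September 18.
September 17, 2033 falls between 20 February and 18 September, so daylight saving is in effect and Kesur Zone is at UTC+10:00.
12:15 local − 10h = 02:15 UTC.

02:15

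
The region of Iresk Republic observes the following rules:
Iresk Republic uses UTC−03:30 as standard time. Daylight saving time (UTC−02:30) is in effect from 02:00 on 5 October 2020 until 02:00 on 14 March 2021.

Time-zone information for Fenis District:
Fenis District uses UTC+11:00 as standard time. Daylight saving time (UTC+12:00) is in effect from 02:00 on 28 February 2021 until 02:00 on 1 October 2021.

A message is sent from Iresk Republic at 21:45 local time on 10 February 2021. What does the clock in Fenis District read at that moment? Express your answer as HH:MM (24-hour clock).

10 February 2021 lies within the daylight-saving period (5 October 2020 – 14 March 2021), so Iresk Republic is on daylight time, UTC−02:30.
21:45 Iresk Republic + 2h30m = 00:15 UTC (rolling into the next day, 11 February 2021).
At the standard offset (UTC+11:00), 00:15 UTC + 11h = 11:15 Fenis District standard time.
The standard-time date in Fenis District, 11 February 2021, does not fall between 28 February and 1 October, so daylight saving is not in effect and Fenis District is at UTC+11:00.
00:15 UTC + 11h = 11:15 Fenis District.

11:15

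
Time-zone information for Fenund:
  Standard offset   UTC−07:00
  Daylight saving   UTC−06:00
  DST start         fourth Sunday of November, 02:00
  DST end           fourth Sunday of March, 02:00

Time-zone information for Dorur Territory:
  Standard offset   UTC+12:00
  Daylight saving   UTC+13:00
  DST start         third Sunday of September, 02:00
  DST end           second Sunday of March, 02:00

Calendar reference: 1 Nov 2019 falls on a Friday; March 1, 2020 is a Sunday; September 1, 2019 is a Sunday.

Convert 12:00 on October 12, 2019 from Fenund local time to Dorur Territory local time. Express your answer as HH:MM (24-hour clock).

08:00

1 November 2019 is a Friday, so the first Sunday is November 3 and the fourth is November 24.
1 March 2020 is a Sunday, so the first Sunday is March 1 and the fourth is March 22.
October 12, 2019 is outside the daylight-saving period (24 November 2019 – 22 March 2020), so Fenund is on standard time, UTC−07:00.
12:00 Fenund + 7h = 19:00 UTC.
1 September 2019 is a Sunday, so the first Sunday is September 1 and the third is September 15.
1 March 2020 is a Sunday, so the first Sunday is March 1 and the second is March 8.
At the standard offset (UTC+12:00), 19:00 UTC + 12h = 07:00 Dorur Territory standard time (rolling into the next day, 13 October 2019).
The standard-time date in Dorur Territory, October 13, 2019, lies within the daylight-saving period (15 September 2019 – 8 March 2020), so Dorur Territory is on daylight time, UTC+13:00.
19:00 UTC + 13h = 08:00 Dorur Territory (rolling into the next day, 13 October 2019).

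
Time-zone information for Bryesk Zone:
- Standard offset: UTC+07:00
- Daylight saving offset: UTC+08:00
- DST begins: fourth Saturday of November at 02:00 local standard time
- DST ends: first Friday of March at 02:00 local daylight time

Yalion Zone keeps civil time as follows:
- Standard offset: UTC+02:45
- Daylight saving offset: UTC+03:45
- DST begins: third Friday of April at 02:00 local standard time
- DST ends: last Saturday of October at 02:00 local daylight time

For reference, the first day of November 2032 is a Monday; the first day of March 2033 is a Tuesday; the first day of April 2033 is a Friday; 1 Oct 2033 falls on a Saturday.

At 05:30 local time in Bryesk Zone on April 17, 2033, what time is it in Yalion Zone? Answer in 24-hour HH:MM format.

1 November 2032 is a Monday, so the first Saturday is November 6 and the fourth is November 27.
1 March 2033 is a Tuesday, so the first Friday is March 4.
April 17, 2033 does not fall between 27 November 2032 and 4 March 2033, so daylight saving is not in effect and Bryesk Zone is at UTC+07:00.
05:30 Bryesk Zone − 7h = 22:30 UTC (rolling into the previous day, 16 April 2033).
1 April 2033 is a Friday, so the first Friday is April 1 and the third is April 15.
1 October 2033 is a Saturday, so Saturdays fall on 1, 8, 15, 22, 29; the last is October 29.
At the standard offset (UTC+02:45), 22:30 UTC + 2h45m = 01:15 Yalion Zone standard time (rolling into the next day, 17 April 2033).
The standard-time date in Yalion Zone, April 17, 2033, lies within the daylight-saving period (15 April – 29 October), so Yalion Zone is on daylight time, UTC+03:45.
22:30 UTC + 3h45m = 02:15 Yalion Zone (rolling into the next day, 17 April 2033).

02:15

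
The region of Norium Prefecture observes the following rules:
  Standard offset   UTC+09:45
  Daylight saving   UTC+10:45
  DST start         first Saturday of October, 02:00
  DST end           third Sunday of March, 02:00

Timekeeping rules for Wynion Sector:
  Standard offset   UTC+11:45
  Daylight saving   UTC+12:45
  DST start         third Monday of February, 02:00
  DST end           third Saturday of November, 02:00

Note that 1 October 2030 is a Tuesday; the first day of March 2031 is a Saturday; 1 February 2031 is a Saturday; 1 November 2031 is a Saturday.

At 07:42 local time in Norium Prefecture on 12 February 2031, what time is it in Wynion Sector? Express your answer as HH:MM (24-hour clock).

08:42

1 October 2030 is a Tuesday, so the first Saturday is October 5.
1 March 2031 is a Saturday, so the first Sunday is March 2 and the third is March 16.
12 February 2031 lies within the daylight-saving period (5 October 2030 – 16 March 2031), so Norium Prefecture is on daylight time, UTC+10:45.
07:42 Norium Prefecture − 10h45m = 20:57 UTC (rolling into the previous day, 11 February 2031).
1 February 2031 is a Saturday, so the first Monday is February 3 and the third is February 17.
1 November 2031 is a Saturday, so the first Saturday is November 1 and the third is November 15.
At the standard offset (UTC+11:45), 20:57 UTC + 11h45m = 08:42 Wynion Sector standard time (rolling into the next day, 12 February 2031).
Daylight saving runs 17 February – 15 November; the standard-time date in Wynion Sector, 12 February 2031, is outside that window, so Wynion Sector is on standard time at UTC+11:45.
20:57 UTC + 11h45m = 08:42 Wynion Sector (rolling into the next day, 12 February 2031).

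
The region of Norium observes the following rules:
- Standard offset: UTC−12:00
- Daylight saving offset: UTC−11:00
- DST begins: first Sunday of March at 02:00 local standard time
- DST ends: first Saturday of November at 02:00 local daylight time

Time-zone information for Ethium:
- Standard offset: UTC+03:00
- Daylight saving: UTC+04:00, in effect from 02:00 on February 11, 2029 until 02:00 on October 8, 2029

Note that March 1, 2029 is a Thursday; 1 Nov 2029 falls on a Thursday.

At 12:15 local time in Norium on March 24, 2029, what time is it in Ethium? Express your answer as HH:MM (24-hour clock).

1 March 2029 is a Thursday, so the first Sunday is March 4.
1 November 2029 is a Thursday, so the first Saturday is November 3.
Daylight saving runs 4 March – 3 November; March 24, 2029 is inside that window, so Norium is at UTC−11:00.
12:15 Norium + 11h = 23:15 UTC.
At the standard offset (UTC+03:00), 23:15 UTC + 3h = 02:15 Ethium standard time (rolling into the next day, 25 March 2029).
The standard-time date in Ethium, March 25, 2029, falls between 11 February and 8 October, so daylight saving is in effect and Ethium is at UTC+04:00.
23:15 UTC + 4h = 03:15 Ethium (rolling into the next day, 25 March 2029).

03:15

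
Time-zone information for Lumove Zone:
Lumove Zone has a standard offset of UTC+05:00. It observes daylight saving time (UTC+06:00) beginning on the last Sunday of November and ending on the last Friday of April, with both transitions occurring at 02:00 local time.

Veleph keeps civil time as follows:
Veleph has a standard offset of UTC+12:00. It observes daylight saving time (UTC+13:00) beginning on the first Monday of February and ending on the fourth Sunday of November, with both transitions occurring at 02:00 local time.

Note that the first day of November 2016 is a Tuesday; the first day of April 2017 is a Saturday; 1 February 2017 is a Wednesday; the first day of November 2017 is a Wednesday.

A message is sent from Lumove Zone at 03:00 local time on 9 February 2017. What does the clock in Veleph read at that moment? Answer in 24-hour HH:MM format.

10:00

1 November 2016 is a Tuesday, so Sundays fall on 6, 13, 20, 27; the last is November 27.
1 April 2017 is a Saturday, so Fridays fall on 7, 14, 21, 28; the last is April 28.
9 February 2017 lies within the daylight-saving period (27 November 2016 – 28 April 2017), so Lumove Zone is on daylight time, UTC+06:00.
03:00 Lumove Zone − 6h = 21:00 UTC (rolling into the previous day, 8 February 2017).
1 February 2017 is a Wednesday, so the first Monday is February 6.
1 November 2017 is a Wednesday, so the first Sunday is November 5 and the fourth is November 26.
At the standard offset (UTC+12:00), 21:00 UTC + 12h = 09:00 Veleph standard time (rolling into the next day, 9 February 2017).
The standard-time date in Veleph, 9 February 2017, lies within the daylight-saving period (6 February – 26 November), so Veleph is on daylight time, UTC+13:00.
21:00 UTC + 13h = 10:00 Veleph (rolling into the next day, 9 February 2017).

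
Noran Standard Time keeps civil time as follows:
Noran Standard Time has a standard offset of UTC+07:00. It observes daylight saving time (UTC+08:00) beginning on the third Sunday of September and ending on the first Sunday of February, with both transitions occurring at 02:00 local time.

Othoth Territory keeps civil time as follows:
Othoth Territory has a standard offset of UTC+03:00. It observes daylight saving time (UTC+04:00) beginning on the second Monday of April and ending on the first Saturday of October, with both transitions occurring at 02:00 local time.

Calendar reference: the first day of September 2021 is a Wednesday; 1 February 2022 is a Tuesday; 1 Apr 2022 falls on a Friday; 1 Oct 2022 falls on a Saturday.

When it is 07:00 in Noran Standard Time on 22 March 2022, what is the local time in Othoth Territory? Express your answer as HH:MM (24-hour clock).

1 September 2021 is a Wednesday, so the first Sunday is September 5 and the third is September 19.
1 February 2022 is a Tuesday, so the first Sunday is February 6.
22 March 2022 does not fall between 19 September 2021 and 6 February 2022, so daylight saving is not in effect and Noran Standard Time is at UTC+07:00.
07:00 Noran Standard Time − 7h = 00:00 UTC.
1 April 2022 is a Friday, so the first Monday is April 4 and the second is April 11.
1 October 2022 is a Saturday, so the first Saturday is October 1.
At the standard offset (UTC+03:00), 00:00 UTC + 3h = 03:00 Othoth Territory standard time.
The standard-time date in Othoth Territory, 22 March 2022, does not fall between 11 April and 1 October, so daylight saving is not in effect and Othoth Territory is at UTC+03:00.
00:00 UTC + 3h = 03:00 Othoth Territory.

03:00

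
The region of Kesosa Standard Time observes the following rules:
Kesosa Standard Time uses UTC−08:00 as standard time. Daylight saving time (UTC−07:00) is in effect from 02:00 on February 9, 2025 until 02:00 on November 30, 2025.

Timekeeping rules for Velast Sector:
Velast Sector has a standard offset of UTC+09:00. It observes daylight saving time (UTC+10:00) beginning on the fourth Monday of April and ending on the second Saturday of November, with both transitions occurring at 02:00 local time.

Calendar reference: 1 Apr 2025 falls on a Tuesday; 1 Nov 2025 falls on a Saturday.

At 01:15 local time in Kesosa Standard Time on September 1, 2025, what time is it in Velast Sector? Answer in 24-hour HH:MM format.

September 1, 2025 lies within the daylight-saving period (9 February – 30 November), so Kesosa Standard Time is on daylight time, UTC−07:00.
01:15 Kesosa Standard Time + 7h = 08:15 UTC.
1 April 2025 is a Tuesday, so the first Monday is April 7 and the fourth is April 28.
1 November 2025 is a Saturday, so the first Saturday is November 1 and the second is November 8.
At the standard offset (UTC+09:00), 08:15 UTC + 9h = 17:15 Velast Sector standard time.
Daylight saving runs 28 April – 8 November; the standard-time date in Velast Sector, September 1, 2025, is inside that window, so Velast Sector is at UTC+10:00.
08:15 UTC + 10h = 18:15 Velast Sector.

18:15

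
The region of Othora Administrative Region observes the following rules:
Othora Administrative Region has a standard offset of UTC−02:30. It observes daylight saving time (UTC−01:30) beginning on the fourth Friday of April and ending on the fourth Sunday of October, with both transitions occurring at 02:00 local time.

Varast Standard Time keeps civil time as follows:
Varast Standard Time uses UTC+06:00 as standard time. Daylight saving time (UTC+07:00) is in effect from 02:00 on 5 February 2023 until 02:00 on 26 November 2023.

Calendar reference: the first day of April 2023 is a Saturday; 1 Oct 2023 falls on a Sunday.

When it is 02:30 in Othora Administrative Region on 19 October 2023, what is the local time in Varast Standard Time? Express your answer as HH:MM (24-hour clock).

1 April 2023 is a Saturday, so the first Friday is April 7 and the fourth is April 28.
1 October 2023 is a Sunday, so the first Sunday is October 1 and the fourth is October 22.
19 October 2023 falls between 28 April and 22 October, so daylight saving is in effect and Othora Administrative Region is at UTC−01:30.
02:30 Othora Administrative Region + 1h30m = 04:00 UTC.
At the standard offset (UTC+06:00), 04:00 UTC + 6h = 10:00 Varast Standard Time standard time.
Daylight saving runs 5 February – 26 November; the standard-time date in Varast Standard Time, 19 October 2023, is inside that window, so Varast Standard Time is at UTC+07:00.
04:00 UTC + 7h = 11:00 Varast Standard Time.

11:00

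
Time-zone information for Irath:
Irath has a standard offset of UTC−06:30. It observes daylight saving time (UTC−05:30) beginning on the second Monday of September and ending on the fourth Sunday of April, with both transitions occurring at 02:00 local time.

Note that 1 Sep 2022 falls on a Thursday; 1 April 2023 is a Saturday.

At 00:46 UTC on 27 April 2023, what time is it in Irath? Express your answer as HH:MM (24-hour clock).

1 September 2022 is a Thursday, so the first Monday is September 5 and the second is September 12.
1 April 2023 is a Saturday, so the first Sunday is April 2 and the fourth is April 23.
At the standard offset (UTC−06:30), 00:46 UTC − 6h30m = 18:16 Irath standard time (rolling into the previous day, 26 April 2023).
Daylight saving runs 12 September 2022 – 23 April 2023; the standard-time date in Irath, 26 April 2023, is outside that window, so Irath is on standard time at UTC−06:30.
00:46 UTC − 6h30m = 18:16 local (rolling into the previous day, 26 April 2023).

18:16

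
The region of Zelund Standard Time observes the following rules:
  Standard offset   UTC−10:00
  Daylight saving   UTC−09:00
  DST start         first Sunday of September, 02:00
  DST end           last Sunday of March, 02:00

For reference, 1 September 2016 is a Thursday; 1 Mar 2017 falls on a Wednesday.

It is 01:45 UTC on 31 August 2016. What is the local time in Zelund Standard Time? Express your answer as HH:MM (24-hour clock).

15:45

1 September 2016 is a Thursday, so the first Sunday is September 4.
1 March 2017 is a Wednesday, so Sundays fall on 5, 12, 19, 26; the last is March 26.
At the standard offset (UTC−10:00), 01:45 UTC − 10h = 15:45 Zelund Standard Time standard time (rolling into the previous day, 30 August 2016).
Daylight saving runs 4 September 2016 – 26 March 2017; the standard-time date in Zelund Standard Time, 30 August 2016, is outside that window, so Zelund Standard Time is on standard time at UTC−10:00.
01:45 UTC − 10h = 15:45 local (rolling into the previous day, 30 August 2016).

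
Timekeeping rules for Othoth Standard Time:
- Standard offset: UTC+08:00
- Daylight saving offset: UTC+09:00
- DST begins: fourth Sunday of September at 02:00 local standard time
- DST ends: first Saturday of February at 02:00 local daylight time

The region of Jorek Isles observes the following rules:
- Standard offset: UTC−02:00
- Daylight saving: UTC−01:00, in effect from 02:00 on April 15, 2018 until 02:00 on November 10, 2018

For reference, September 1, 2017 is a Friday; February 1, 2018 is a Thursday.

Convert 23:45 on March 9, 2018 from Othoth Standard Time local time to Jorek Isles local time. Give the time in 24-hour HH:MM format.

13:45

1 September 2017 is a Friday, so the first Sunday is September 3 and the fourth is September 24.
1 February 2018 is a Thursday, so the first Saturday is February 3.
March 9, 2018 is outside the daylight-saving period (24 September 2017 – 3 February 2018), so Othoth Standard Time is on standard time, UTC+08:00.
23:45 Othoth Standard Time − 8h = 15:45 UTC.
At the standard offset (UTC−02:00), 15:45 UTC − 2h = 13:45 Jorek Isles standard time.
The standard-time date in Jorek Isles, March 9, 2018, is outside the daylight-saving period (15 April – 10 November), so Jorek Isles is on standard time, UTC−02:00.
15:45 UTC − 2h = 13:45 Jorek Isles.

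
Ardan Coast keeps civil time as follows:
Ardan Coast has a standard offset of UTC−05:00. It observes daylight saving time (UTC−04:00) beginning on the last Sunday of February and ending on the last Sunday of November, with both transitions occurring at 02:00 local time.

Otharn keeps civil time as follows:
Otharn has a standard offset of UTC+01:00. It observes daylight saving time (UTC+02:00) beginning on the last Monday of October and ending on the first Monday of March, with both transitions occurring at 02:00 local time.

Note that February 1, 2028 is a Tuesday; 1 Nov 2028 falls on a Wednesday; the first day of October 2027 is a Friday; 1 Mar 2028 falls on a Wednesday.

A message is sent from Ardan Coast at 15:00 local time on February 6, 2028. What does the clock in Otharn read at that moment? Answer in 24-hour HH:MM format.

1 February 2028 is a Tuesday, so Sundays fall on 6, 13, 20, 27; the last is February 27.
1 November 2028 is a Wednesday, so Sundays fall on 5, 12, 19, 26; the last is November 26.
February 6, 2028 is outside the daylight-saving period (27 February – 26 November), so Ardan Coast is on standard time, UTC−05:00.
15:00 Ardan Coast + 5h = 20:00 UTC.
1 October 2027 is a Friday, so Mondays fall on 4, 11, 18, 25; the last is October 25.
1 March 2028 is a Wednesday, so the first Monday is March 6.
At the standard offset (UTC+01:00), 20:00 UTC + 1h = 21:00 Otharn standard time.
Daylight saving runs 25 October 2027 – 6 March 2028; the standard-time date in Otharn, February 6, 2028, is inside that window, so Otharn is at UTC+02:00.
20:00 UTC + 2h = 22:00 Otharn.

22:00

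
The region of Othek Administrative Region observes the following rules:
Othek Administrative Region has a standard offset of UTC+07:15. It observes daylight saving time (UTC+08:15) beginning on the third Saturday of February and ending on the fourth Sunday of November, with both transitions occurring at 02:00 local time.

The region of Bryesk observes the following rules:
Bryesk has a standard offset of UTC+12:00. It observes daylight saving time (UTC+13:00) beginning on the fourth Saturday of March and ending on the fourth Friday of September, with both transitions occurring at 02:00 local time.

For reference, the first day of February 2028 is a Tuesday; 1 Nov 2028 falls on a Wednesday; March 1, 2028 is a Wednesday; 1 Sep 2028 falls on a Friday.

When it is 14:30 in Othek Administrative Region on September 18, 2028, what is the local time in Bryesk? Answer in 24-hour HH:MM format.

1 February 2028 is a Tuesday, so the first Saturday is February 5 and the third is February 19.
1 November 2028 is a Wednesday, so the first Sunday is November 5 and the fourth is November 26.
September 18, 2028 falls between 19 February and 26 November, so daylight saving is in effect and Othek Administrative Region is at UTC+08:15.
14:30 Othek Administrative Region − 8h15m = 06:15 UTC.
1 March 2028 is a Wednesday, so the first Saturday is March 4 and the fourth is March 25.
1 September 2028 is a Friday, so the first Friday is September 1 and the fourth is September 22.
At the standard offset (UTC+12:00), 06:15 UTC + 12h = 18:15 Bryesk standard time.
Daylight saving runs 25 March – 22 September; the standard-time date in Bryesk, September 18, 2028, is inside that window, so Bryesk is at UTC+13:00.
06:15 UTC + 13h = 19:15 Bryesk.

19:15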